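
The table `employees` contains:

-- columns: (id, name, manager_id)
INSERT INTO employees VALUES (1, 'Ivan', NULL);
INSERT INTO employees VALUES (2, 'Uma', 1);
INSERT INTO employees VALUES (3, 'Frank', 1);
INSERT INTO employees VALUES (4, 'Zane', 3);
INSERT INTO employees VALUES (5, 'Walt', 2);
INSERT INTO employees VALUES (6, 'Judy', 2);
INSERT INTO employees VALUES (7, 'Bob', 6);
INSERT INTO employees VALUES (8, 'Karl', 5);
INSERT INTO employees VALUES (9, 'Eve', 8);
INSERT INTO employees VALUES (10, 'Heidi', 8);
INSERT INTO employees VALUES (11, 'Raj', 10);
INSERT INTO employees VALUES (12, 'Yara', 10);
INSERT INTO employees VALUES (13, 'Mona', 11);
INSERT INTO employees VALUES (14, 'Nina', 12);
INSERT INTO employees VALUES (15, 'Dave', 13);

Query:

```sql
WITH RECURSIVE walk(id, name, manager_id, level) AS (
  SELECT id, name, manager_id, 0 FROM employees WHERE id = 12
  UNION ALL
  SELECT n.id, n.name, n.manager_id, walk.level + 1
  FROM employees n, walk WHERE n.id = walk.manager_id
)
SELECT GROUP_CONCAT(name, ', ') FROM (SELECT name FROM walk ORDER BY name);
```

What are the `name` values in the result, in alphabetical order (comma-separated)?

Base: id=12 (Yara), manager_id=10, level 0.
Iteration 1: join on id=10 -> Heidi (id 10, manager_id=8, level 1).
Iteration 2: join on id=8 -> Karl (id 8, manager_id=5, level 2).
Iteration 3: join on id=5 -> Walt (id 5, manager_id=2, level 3).
Iteration 4: join on id=2 -> Uma (id 2, manager_id=1, level 4).
Iteration 5: join on id=1 -> Ivan (id 1, manager_id=NULL, level 5).
Iteration 6: manager_id is NULL; no match; recursion stops.

Heidi, Ivan, Karl, Uma, Walt, Yara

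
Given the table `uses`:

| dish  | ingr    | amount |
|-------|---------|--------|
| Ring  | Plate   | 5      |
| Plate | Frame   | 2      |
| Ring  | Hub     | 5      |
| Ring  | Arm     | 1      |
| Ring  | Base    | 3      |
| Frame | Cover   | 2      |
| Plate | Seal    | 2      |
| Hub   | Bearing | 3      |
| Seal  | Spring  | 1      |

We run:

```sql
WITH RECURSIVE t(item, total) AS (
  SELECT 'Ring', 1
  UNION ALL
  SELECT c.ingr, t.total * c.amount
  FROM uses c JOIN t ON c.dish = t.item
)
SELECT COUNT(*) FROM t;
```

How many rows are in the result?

Base: (Ring, total=1).
Iteration 1: components of {Ring} -> Arm = 1*1 = 1, Base = 1*3 = 3, Hub = 1*5 = 5, Plate = 1*5 = 5.
Iteration 2: components of {Arm,Base,Hub,Plate} -> Bearing = 5*3 = 15, Frame = 5*2 = 10, Seal = 5*2 = 10.
Iteration 3: components of {Bearing,Frame,Seal} -> Cover = 10*2 = 20, Spring = 10*1 = 10.
Iteration 4: no further components; recursion stops.
Total rows emitted: 10.

10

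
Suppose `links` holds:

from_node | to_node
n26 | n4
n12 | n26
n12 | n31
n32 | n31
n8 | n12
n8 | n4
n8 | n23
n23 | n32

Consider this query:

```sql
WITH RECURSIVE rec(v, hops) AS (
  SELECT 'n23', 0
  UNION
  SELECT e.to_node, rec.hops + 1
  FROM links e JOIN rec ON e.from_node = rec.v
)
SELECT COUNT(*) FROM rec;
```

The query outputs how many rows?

3

Base: (n23, hops=0).
Iteration 1: edges from {n23} -> (n32, hops=1).
Iteration 2: edges from {n32} -> (n31, hops=2).
Iteration 3: no outgoing edges from {n31}; recursion stops.
Total rows emitted: 3.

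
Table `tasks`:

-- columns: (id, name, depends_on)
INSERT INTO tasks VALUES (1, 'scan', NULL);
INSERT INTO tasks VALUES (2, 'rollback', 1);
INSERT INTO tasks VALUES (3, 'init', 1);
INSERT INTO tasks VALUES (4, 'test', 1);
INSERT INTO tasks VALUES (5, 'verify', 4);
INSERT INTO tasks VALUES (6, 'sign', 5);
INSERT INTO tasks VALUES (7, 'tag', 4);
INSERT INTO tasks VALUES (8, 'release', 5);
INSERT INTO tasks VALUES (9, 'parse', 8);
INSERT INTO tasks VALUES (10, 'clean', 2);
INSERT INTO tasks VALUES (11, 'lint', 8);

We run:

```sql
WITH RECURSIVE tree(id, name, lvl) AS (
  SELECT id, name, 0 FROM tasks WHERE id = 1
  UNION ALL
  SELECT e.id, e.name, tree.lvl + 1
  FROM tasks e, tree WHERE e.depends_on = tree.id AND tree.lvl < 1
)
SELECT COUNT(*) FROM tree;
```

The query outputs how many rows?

Base: id=1 (scan) at lvl 0.
Iteration 1: rows with depends_on in {1} -> rollback (id 2, lvl 1), init (id 3, lvl 1), test (id 4, lvl 1).
Iteration 2: lvl < 1 fails for all current rows; recursion stops.
Total rows emitted: 4.

4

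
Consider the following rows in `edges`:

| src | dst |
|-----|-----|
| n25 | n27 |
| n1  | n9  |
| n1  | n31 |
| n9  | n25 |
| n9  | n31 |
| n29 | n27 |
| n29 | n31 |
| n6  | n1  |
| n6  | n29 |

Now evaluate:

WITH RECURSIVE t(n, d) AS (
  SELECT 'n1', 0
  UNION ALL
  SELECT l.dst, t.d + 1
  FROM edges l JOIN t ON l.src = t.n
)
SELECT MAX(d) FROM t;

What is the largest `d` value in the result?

3

Base: (n1, d=0).
Iteration 1: edges from {n1} -> (n31, d=1), (n9, d=1).
Iteration 2: edges from {n31,n9} -> (n25, d=2), (n31, d=2).
Iteration 3: edges from {n25,n31} -> (n27, d=3).
Iteration 4: no outgoing edges from {n27}; recursion stops.
d values: 0, 1, 1, 2, 2, 3; the maximum is 3.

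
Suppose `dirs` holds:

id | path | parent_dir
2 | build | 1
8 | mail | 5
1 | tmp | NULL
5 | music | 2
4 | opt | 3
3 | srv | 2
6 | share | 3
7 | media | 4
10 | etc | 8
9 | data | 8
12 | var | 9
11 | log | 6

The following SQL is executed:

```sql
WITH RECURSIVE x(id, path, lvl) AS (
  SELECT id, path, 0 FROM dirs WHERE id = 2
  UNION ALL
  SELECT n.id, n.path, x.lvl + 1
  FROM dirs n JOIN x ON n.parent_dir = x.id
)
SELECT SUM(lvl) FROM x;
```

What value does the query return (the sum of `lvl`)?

24

Base: id=2 (build) at lvl 0.
Iteration 1: rows with parent_dir in {2} -> srv (id 3, lvl 1), music (id 5, lvl 1).
Iteration 2: rows with parent_dir in {3,5} -> opt (id 4, lvl 2), share (id 6, lvl 2), mail (id 8, lvl 2).
Iteration 3: rows with parent_dir in {4,6,8} -> media (id 7, lvl 3), data (id 9, lvl 3), etc (id 10, lvl 3), log (id 11, lvl 3).
Iteration 4: rows with parent_dir in {7,9,10,11} -> var (id 12, lvl 4).
Iteration 5: no rows with parent_dir in {12}; recursion stops.
SUM(lvl) = 0 + 1 + 1 + 2 + 2 + 2 + 3 + 3 + 3 + 3 + 4 = 24.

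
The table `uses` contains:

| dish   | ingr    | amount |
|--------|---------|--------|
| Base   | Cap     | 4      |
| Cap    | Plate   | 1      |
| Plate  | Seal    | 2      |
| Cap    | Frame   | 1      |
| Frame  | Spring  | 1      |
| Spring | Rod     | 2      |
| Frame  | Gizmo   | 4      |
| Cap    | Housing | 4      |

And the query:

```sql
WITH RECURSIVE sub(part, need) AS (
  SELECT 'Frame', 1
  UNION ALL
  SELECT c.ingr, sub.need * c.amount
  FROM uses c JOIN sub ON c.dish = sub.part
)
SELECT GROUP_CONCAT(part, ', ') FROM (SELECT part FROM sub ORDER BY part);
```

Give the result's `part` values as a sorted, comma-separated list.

Frame, Gizmo, Rod, Spring

Base: (Frame, need=1).
Iteration 1: components of {Frame} -> Gizmo = 1*4 = 4, Spring = 1*1 = 1.
Iteration 2: components of {Gizmo,Spring} -> Rod = 1*2 = 2.
Iteration 3: no further components; recursion stops.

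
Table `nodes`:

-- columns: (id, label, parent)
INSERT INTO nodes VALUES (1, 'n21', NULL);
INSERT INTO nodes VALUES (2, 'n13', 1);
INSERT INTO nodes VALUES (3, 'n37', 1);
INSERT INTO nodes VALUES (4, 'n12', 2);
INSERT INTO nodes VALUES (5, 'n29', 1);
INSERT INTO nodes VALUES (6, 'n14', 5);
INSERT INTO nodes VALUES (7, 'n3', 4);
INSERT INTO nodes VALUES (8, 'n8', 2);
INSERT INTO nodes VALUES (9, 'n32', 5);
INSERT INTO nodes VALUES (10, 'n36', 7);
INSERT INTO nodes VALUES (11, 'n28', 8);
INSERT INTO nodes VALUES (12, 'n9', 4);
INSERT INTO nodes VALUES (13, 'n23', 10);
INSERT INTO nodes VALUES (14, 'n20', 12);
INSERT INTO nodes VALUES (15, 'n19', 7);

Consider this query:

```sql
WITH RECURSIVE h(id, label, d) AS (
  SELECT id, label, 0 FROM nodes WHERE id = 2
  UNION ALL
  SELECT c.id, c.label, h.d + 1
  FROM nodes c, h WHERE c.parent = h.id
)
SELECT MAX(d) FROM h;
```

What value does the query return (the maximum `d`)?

Base: id=2 (n13) at d 0.
Iteration 1: rows with parent in {2} -> n12 (id 4, d 1), n8 (id 8, d 1).
Iteration 2: rows with parent in {4,8} -> n3 (id 7, d 2), n28 (id 11, d 2), n9 (id 12, d 2).
Iteration 3: rows with parent in {7,11,12} -> n36 (id 10, d 3), n20 (id 14, d 3), n19 (id 15, d 3).
Iteration 4: rows with parent in {10,14,15} -> n23 (id 13, d 4).
Iteration 5: no rows with parent in {13}; recursion stops.
d values: 0, 1, 1, 2, 2, 2, 3, 3, 3, 4; the maximum is 4.

4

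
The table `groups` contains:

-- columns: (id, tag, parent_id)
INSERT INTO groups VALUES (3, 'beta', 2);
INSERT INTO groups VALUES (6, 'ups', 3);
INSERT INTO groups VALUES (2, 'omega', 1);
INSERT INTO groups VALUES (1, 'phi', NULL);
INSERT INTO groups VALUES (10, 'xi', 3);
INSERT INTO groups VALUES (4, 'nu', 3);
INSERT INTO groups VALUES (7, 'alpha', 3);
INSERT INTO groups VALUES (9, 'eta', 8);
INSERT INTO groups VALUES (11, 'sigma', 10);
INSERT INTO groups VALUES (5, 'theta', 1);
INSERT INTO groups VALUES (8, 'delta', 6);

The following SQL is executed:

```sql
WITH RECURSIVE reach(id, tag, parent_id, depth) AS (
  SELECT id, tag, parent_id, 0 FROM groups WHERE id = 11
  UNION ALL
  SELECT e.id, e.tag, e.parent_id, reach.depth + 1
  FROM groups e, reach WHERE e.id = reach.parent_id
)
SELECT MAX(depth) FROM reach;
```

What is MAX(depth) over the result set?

4

Base: id=11 (sigma), parent_id=10, depth 0.
Iteration 1: join on id=10 -> xi (id 10, parent_id=3, depth 1).
Iteration 2: join on id=3 -> beta (id 3, parent_id=2, depth 2).
Iteration 3: join on id=2 -> omega (id 2, parent_id=1, depth 3).
Iteration 4: join on id=1 -> phi (id 1, parent_id=NULL, depth 4).
Iteration 5: parent_id is NULL; no match; recursion stops.
depth values: 0, 1, 2, 3, 4; the maximum is 4.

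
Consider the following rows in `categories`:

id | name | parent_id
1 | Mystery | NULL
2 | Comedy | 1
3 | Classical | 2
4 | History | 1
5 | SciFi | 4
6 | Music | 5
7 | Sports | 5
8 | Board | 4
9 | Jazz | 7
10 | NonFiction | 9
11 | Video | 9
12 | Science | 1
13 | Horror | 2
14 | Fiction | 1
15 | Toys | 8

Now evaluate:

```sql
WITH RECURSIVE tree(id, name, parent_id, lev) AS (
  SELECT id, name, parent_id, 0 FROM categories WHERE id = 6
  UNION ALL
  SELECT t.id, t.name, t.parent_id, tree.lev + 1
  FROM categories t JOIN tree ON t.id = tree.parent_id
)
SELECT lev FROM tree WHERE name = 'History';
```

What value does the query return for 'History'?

Base: id=6 (Music), parent_id=5, lev 0.
Iteration 1: join on id=5 -> SciFi (id 5, parent_id=4, lev 1).
Iteration 2: join on id=4 -> History (id 4, parent_id=1, lev 2).
Iteration 3: join on id=1 -> Mystery (id 1, parent_id=NULL, lev 3).
Iteration 4: parent_id is NULL; no match; recursion stops.

2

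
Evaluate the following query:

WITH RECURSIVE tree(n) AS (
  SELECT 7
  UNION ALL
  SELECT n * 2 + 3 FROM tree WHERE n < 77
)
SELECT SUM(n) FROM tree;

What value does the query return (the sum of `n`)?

138

Base: n=7.
Iteration 1: 7 < 77 holds -> n = 7 * 2 + 3 = 17.
Iteration 2: 17 < 77 holds -> n = 17 * 2 + 3 = 37.
Iteration 3: 37 < 77 holds -> n = 37 * 2 + 3 = 77.
Iteration 4: 77 < 77 fails; recursion stops.
SUM(n) = 7 + 17 + 37 + 77 = 138.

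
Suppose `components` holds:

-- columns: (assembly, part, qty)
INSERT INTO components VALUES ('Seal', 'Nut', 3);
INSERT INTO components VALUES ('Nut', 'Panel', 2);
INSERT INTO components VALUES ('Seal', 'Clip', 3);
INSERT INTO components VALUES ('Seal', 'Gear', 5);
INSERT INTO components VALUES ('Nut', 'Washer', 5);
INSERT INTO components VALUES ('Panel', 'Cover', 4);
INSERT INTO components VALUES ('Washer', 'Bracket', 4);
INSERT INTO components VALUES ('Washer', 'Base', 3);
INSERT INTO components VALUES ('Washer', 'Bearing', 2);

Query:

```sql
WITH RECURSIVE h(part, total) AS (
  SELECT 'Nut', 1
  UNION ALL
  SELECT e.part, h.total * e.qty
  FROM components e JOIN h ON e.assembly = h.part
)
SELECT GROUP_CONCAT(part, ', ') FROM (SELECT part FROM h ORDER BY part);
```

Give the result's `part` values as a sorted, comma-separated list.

Base, Bearing, Bracket, Cover, Nut, Panel, Washer

Base: (Nut, total=1).
Iteration 1: components of {Nut} -> Panel = 1*2 = 2, Washer = 1*5 = 5.
Iteration 2: components of {Panel,Washer} -> Base = 5*3 = 15, Bearing = 5*2 = 10, Bracket = 5*4 = 20, Cover = 2*4 = 8.
Iteration 3: no further components; recursion stops.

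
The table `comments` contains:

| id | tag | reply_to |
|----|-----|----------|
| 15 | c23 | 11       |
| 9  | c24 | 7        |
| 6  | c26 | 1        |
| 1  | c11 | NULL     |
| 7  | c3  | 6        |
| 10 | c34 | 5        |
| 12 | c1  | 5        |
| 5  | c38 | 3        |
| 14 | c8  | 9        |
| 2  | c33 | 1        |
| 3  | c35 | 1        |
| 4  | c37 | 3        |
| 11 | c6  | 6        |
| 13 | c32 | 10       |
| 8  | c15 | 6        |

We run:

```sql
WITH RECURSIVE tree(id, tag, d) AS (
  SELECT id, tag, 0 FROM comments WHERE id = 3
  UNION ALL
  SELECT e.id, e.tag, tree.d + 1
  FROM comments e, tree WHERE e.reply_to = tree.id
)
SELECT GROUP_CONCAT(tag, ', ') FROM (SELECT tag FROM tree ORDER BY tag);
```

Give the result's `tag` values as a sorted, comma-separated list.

Base: id=3 (c35) at d 0.
Iteration 1: rows with reply_to in {3} -> c37 (id 4, d 1), c38 (id 5, d 1).
Iteration 2: rows with reply_to in {4,5} -> c34 (id 10, d 2), c1 (id 12, d 2).
Iteration 3: rows with reply_to in {10,12} -> c32 (id 13, d 3).
Iteration 4: no rows with reply_to in {13}; recursion stops.

c1, c32, c34, c35, c37, c38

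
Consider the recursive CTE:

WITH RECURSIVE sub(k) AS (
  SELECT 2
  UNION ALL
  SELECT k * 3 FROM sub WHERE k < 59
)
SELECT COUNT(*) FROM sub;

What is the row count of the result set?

Base: k=2.
Iteration 1: 2 < 59 holds -> k = 2 * 3 = 6.
Iteration 2: 6 < 59 holds -> k = 6 * 3 = 18.
Iteration 3: 18 < 59 holds -> k = 18 * 3 = 54.
Iteration 4: 54 < 59 holds -> k = 54 * 3 = 162.
Iteration 5: 162 < 59 fails; recursion stops.
Total rows emitted: 5.

5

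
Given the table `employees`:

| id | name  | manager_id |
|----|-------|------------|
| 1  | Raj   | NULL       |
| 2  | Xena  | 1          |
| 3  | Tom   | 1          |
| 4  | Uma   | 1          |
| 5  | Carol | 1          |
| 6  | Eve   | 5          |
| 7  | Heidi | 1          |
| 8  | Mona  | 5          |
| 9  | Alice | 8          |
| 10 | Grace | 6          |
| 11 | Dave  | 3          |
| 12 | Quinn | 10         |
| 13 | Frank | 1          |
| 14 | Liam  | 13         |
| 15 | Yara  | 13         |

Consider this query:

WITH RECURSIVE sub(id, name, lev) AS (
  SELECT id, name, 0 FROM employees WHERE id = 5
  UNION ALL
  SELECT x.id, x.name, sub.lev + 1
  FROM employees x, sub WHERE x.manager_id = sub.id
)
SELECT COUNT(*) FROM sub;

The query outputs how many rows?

Base: id=5 (Carol) at lev 0.
Iteration 1: rows with manager_id in {5} -> Eve (id 6, lev 1), Mona (id 8, lev 1).
Iteration 2: rows with manager_id in {6,8} -> Alice (id 9, lev 2), Grace (id 10, lev 2).
Iteration 3: rows with manager_id in {9,10} -> Quinn (id 12, lev 3).
Iteration 4: no rows with manager_id in {12}; recursion stops.
Total rows emitted: 6.

6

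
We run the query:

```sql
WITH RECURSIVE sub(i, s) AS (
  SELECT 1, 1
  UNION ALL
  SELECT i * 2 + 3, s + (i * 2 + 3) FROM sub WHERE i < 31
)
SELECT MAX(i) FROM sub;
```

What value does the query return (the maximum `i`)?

Base: i=1, s=1.
Iteration 1: 1 < 31 holds -> i = 1 * 2 + 3 = 5, s = 1 + 5 = 6.
Iteration 2: 5 < 31 holds -> i = 5 * 2 + 3 = 13, s = 6 + 13 = 19.
Iteration 3: 13 < 31 holds -> i = 13 * 2 + 3 = 29, s = 19 + 29 = 48.
Iteration 4: 29 < 31 holds -> i = 29 * 2 + 3 = 61, s = 48 + 61 = 109.
Iteration 5: 61 < 31 fails; recursion stops.
i values: 1, 5, 13, 29, 61; the maximum is 61.

61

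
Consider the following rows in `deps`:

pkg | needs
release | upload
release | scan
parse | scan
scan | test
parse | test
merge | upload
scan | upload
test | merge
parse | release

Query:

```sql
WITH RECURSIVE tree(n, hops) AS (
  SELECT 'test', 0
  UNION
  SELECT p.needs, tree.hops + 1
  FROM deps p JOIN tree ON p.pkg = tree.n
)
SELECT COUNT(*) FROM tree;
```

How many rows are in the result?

Base: (test, hops=0).
Iteration 1: edges from {test} -> (merge, hops=1).
Iteration 2: edges from {merge} -> (upload, hops=2).
Iteration 3: no outgoing edges from {upload}; recursion stops.
Total rows emitted: 3.

3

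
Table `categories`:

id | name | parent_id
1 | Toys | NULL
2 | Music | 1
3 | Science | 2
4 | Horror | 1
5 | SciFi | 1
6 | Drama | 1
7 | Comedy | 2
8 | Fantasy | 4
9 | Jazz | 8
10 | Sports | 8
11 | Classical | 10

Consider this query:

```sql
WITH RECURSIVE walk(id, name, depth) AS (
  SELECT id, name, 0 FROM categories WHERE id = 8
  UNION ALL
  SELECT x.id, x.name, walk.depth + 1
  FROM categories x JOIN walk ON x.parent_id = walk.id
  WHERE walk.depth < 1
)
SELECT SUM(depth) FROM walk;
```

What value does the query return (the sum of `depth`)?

2

Base: id=8 (Fantasy) at depth 0.
Iteration 1: rows with parent_id in {8} -> Jazz (id 9, depth 1), Sports (id 10, depth 1).
Iteration 2: depth < 1 fails for all current rows; recursion stops.
SUM(depth) = 0 + 1 + 1 = 2.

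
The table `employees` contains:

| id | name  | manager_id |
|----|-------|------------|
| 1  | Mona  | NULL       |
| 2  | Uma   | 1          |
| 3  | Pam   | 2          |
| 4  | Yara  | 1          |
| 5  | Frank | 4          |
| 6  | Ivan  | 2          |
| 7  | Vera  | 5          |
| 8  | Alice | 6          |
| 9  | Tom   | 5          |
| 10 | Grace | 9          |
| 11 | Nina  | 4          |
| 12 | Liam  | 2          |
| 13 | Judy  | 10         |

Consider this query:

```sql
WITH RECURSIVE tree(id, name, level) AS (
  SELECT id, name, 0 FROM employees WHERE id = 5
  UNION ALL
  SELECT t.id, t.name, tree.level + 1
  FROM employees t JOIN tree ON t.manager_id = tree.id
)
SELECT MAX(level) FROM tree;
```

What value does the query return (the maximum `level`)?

3

Base: id=5 (Frank) at level 0.
Iteration 1: rows with manager_id in {5} -> Vera (id 7, level 1), Tom (id 9, level 1).
Iteration 2: rows with manager_id in {7,9} -> Grace (id 10, level 2).
Iteration 3: rows with manager_id in {10} -> Judy (id 13, level 3).
Iteration 4: no rows with manager_id in {13}; recursion stops.
level values: 0, 1, 1, 2, 3; the maximum is 3.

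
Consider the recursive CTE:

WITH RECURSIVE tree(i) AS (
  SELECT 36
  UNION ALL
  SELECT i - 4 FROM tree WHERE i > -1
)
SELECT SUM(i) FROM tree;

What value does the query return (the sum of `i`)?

Base: i=36.
Iteration 1: 36 > -1 holds -> i = 36 - 4 = 32.
Iteration 2: 32 > -1 holds -> i = 32 - 4 = 28.
Iteration 3: 28 > -1 holds -> i = 28 - 4 = 24.
Iteration 4: 24 > -1 holds -> i = 24 - 4 = 20.
Iteration 5: 20 > -1 holds -> i = 20 - 4 = 16.
Iteration 6: 16 > -1 holds -> i = 16 - 4 = 12.
Iteration 7: 12 > -1 holds -> i = 12 - 4 = 8.
Iteration 8: 8 > -1 holds -> i = 8 - 4 = 4.
Iteration 9: 4 > -1 holds -> i = 4 - 4 = 0.
Iteration 10: 0 > -1 holds -> i = 0 - 4 = -4.
Iteration 11: -4 > -1 fails; recursion stops.
SUM(i) = 36 + 32 + 28 + 24 + 20 + 16 + 12 + 8 + 4 + 0 + -4 = 176.

176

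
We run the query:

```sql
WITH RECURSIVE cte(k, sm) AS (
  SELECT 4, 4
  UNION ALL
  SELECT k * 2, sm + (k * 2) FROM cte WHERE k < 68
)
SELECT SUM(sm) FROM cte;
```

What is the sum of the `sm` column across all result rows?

Base: k=4, sm=4.
Iteration 1: 4 < 68 holds -> k = 4 * 2 = 8, sm = 4 + 8 = 12.
Iteration 2: 8 < 68 holds -> k = 8 * 2 = 16, sm = 12 + 16 = 28.
Iteration 3: 16 < 68 holds -> k = 16 * 2 = 32, sm = 28 + 32 = 60.
Iteration 4: 32 < 68 holds -> k = 32 * 2 = 64, sm = 60 + 64 = 124.
Iteration 5: 64 < 68 holds -> k = 64 * 2 = 128, sm = 124 + 128 = 252.
Iteration 6: 128 < 68 fails; recursion stops.
SUM(sm) = 4 + 12 + 28 + 60 + 124 + 252 = 480.

480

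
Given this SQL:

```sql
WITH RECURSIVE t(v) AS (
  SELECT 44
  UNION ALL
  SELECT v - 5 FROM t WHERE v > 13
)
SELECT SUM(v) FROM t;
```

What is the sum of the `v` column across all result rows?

Base: v=44.
Iteration 1: 44 > 13 holds -> v = 44 - 5 = 39.
Iteration 2: 39 > 13 holds -> v = 39 - 5 = 34.
Iteration 3: 34 > 13 holds -> v = 34 - 5 = 29.
Iteration 4: 29 > 13 holds -> v = 29 - 5 = 24.
Iteration 5: 24 > 13 holds -> v = 24 - 5 = 19.
Iteration 6: 19 > 13 holds -> v = 19 - 5 = 14.
Iteration 7: 14 > 13 holds -> v = 14 - 5 = 9.
Iteration 8: 9 > 13 fails; recursion stops.
SUM(v) = 44 + 39 + 34 + 29 + 24 + 19 + 14 + 9 = 212.

212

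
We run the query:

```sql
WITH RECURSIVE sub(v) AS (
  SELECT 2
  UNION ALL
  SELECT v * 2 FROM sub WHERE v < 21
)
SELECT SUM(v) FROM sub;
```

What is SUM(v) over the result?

62

Base: v=2.
Iteration 1: 2 < 21 holds -> v = 2 * 2 = 4.
Iteration 2: 4 < 21 holds -> v = 4 * 2 = 8.
Iteration 3: 8 < 21 holds -> v = 8 * 2 = 16.
Iteration 4: 16 < 21 holds -> v = 16 * 2 = 32.
Iteration 5: 32 < 21 fails; recursion stops.
SUM(v) = 2 + 4 + 8 + 16 + 32 = 62.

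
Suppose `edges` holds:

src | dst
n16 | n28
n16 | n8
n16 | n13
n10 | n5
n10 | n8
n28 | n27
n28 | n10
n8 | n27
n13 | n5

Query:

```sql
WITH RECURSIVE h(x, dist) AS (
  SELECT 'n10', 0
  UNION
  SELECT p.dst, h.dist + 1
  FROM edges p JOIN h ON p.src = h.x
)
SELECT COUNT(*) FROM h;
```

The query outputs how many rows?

4

Base: (n10, dist=0).
Iteration 1: edges from {n10} -> (n5, dist=1), (n8, dist=1).
Iteration 2: edges from {n5,n8} -> (n27, dist=2).
Iteration 3: no outgoing edges from {n27}; recursion stops.
Total rows emitted: 4.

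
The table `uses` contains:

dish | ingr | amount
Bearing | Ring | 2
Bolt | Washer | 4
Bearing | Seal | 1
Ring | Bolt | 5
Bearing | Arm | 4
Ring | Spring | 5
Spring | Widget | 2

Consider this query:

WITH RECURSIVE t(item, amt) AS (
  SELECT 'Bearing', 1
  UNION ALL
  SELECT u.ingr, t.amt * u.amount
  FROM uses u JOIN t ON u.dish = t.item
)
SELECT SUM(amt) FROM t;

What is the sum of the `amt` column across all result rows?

88

Base: (Bearing, amt=1).
Iteration 1: components of {Bearing} -> Arm = 1*4 = 4, Ring = 1*2 = 2, Seal = 1*1 = 1.
Iteration 2: components of {Arm,Ring,Seal} -> Bolt = 2*5 = 10, Spring = 2*5 = 10.
Iteration 3: components of {Bolt,Spring} -> Washer = 10*4 = 40, Widget = 10*2 = 20.
Iteration 4: no further components; recursion stops.
SUM(amt) = 1 + 2 + 1 + 4 + 10 + 10 + 40 + 20 = 88.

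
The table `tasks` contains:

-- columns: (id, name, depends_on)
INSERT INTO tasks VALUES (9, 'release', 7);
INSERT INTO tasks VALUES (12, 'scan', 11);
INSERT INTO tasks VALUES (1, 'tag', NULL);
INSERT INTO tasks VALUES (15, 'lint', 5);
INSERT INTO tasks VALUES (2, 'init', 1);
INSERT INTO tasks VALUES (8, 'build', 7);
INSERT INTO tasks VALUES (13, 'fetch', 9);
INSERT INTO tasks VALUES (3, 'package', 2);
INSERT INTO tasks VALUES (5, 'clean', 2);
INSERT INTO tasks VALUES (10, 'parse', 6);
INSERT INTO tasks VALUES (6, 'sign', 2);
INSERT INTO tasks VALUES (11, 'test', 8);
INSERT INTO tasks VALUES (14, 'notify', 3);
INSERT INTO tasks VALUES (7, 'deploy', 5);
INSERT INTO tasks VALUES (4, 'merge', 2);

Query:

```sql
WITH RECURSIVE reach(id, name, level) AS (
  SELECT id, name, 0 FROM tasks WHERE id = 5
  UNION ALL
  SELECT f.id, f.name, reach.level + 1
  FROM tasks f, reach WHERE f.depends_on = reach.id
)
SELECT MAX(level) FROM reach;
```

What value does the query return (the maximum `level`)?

4

Base: id=5 (clean) at level 0.
Iteration 1: rows with depends_on in {5} -> deploy (id 7, level 1), lint (id 15, level 1).
Iteration 2: rows with depends_on in {7,15} -> build (id 8, level 2), release (id 9, level 2).
Iteration 3: rows with depends_on in {8,9} -> test (id 11, level 3), fetch (id 13, level 3).
Iteration 4: rows with depends_on in {11,13} -> scan (id 12, level 4).
Iteration 5: no rows with depends_on in {12}; recursion stops.
level values: 0, 1, 1, 2, 2, 3, 3, 4; the maximum is 4.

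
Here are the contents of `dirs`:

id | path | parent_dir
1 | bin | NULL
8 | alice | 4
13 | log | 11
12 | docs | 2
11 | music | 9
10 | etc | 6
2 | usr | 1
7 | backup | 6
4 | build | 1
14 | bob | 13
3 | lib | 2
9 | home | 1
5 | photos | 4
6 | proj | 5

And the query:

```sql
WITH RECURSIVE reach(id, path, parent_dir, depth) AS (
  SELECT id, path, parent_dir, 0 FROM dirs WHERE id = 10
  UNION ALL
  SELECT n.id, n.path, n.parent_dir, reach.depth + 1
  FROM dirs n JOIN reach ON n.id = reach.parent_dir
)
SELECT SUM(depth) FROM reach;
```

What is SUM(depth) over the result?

Base: id=10 (etc), parent_dir=6, depth 0.
Iteration 1: join on id=6 -> proj (id 6, parent_dir=5, depth 1).
Iteration 2: join on id=5 -> photos (id 5, parent_dir=4, depth 2).
Iteration 3: join on id=4 -> build (id 4, parent_dir=1, depth 3).
Iteration 4: join on id=1 -> bin (id 1, parent_dir=NULL, depth 4).
Iteration 5: parent_dir is NULL; no match; recursion stops.
SUM(depth) = 0 + 1 + 2 + 3 + 4 = 10.

10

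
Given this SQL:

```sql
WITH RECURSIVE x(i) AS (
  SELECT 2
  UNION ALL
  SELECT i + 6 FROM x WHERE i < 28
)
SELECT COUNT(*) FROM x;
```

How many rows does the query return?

Base: i=2.
Iteration 1: 2 < 28 holds -> i = 2 + 6 = 8.
Iteration 2: 8 < 28 holds -> i = 8 + 6 = 14.
Iteration 3: 14 < 28 holds -> i = 14 + 6 = 20.
Iteration 4: 20 < 28 holds -> i = 20 + 6 = 26.
Iteration 5: 26 < 28 holds -> i = 26 + 6 = 32.
Iteration 6: 32 < 28 fails; recursion stops.
Total rows emitted: 6.

6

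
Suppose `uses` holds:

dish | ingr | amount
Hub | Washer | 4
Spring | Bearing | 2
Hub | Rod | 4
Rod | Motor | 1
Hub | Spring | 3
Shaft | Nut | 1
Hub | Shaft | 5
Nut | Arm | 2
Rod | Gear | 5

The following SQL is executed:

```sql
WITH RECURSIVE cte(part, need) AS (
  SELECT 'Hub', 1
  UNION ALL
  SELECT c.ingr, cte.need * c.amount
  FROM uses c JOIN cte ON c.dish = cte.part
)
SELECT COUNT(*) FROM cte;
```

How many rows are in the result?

Base: (Hub, need=1).
Iteration 1: components of {Hub} -> Rod = 1*4 = 4, Shaft = 1*5 = 5, Spring = 1*3 = 3, Washer = 1*4 = 4.
Iteration 2: components of {Rod,Shaft,Spring,Washer} -> Bearing = 3*2 = 6, Gear = 4*5 = 20, Motor = 4*1 = 4, Nut = 5*1 = 5.
Iteration 3: components of {Bearing,Gear,Motor,Nut} -> Arm = 5*2 = 10.
Iteration 4: no further components; recursion stops.
Total rows emitted: 10.

10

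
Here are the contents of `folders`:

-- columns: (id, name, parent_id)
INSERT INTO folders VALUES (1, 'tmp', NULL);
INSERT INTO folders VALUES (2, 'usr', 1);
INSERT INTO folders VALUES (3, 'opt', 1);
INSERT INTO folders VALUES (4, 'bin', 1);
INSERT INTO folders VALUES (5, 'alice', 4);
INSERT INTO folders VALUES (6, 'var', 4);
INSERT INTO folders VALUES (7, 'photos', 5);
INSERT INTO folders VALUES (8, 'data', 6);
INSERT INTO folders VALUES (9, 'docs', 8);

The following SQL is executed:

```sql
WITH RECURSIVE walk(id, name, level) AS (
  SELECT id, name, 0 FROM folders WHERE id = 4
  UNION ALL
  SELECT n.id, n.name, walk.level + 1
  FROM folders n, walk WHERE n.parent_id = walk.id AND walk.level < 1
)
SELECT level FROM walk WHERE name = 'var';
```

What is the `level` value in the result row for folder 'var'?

1

Base: id=4 (bin) at level 0.
Iteration 1: rows with parent_id in {4} -> alice (id 5, level 1), var (id 6, level 1).
Iteration 2: level < 1 fails for all current rows; recursion stops.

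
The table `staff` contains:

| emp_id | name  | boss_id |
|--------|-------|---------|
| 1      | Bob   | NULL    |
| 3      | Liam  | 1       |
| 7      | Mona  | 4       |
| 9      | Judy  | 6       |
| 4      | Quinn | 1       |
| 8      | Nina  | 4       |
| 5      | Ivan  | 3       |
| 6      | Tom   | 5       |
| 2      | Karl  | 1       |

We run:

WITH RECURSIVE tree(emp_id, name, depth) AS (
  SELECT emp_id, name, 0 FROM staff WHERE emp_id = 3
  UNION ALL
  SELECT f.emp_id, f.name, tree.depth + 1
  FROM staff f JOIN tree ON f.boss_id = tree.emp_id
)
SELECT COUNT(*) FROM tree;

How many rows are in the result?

Base: emp_id=3 (Liam) at depth 0.
Iteration 1: rows with boss_id in {3} -> Ivan (id 5, depth 1).
Iteration 2: rows with boss_id in {5} -> Tom (id 6, depth 2).
Iteration 3: rows with boss_id in {6} -> Judy (id 9, depth 3).
Iteration 4: no rows with boss_id in {9}; recursion stops.
Total rows emitted: 4.

4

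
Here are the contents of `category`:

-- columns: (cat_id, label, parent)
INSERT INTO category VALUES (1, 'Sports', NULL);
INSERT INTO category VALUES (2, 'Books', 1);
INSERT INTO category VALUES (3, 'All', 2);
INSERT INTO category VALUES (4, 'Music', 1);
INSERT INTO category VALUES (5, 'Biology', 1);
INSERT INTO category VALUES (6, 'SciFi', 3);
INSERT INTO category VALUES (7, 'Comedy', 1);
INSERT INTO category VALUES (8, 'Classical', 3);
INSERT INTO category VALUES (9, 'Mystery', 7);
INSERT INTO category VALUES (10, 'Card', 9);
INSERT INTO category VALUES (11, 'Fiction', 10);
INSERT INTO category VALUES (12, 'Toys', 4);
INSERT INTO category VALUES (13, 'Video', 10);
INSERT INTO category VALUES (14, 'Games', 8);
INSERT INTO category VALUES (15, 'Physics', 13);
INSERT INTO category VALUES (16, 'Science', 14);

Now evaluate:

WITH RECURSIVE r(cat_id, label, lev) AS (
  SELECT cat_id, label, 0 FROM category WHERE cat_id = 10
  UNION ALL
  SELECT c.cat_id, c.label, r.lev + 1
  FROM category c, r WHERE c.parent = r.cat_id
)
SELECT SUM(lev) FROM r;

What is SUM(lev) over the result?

4

Base: cat_id=10 (Card) at lev 0.
Iteration 1: rows with parent in {10} -> Fiction (id 11, lev 1), Video (id 13, lev 1).
Iteration 2: rows with parent in {11,13} -> Physics (id 15, lev 2).
Iteration 3: no rows with parent in {15}; recursion stops.
SUM(lev) = 0 + 1 + 1 + 2 = 4.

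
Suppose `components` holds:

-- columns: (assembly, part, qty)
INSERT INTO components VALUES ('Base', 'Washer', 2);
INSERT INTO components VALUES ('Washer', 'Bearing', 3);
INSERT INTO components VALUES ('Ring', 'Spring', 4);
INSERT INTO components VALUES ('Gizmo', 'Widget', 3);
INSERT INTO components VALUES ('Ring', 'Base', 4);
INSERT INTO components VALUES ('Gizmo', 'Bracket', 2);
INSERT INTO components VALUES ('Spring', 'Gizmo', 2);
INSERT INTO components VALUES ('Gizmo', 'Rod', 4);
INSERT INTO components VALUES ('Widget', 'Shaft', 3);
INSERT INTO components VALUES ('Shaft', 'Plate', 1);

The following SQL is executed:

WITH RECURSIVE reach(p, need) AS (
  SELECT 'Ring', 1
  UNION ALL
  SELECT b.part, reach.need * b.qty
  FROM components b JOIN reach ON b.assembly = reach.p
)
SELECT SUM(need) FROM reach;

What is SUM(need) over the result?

Base: (Ring, need=1).
Iteration 1: components of {Ring} -> Base = 1*4 = 4, Spring = 1*4 = 4.
Iteration 2: components of {Base,Spring} -> Gizmo = 4*2 = 8, Washer = 4*2 = 8.
Iteration 3: components of {Gizmo,Washer} -> Bearing = 8*3 = 24, Bracket = 8*2 = 16, Rod = 8*4 = 32, Widget = 8*3 = 24.
Iteration 4: components of {Bearing,Bracket,Rod,Widget} -> Shaft = 24*3 = 72.
Iteration 5: components of {Shaft} -> Plate = 72*1 = 72.
Iteration 6: no further components; recursion stops.
SUM(need) = 1 + 4 + 4 + 8 + 8 + 24 + 16 + 32 + 24 + 72 + 72 = 265.

265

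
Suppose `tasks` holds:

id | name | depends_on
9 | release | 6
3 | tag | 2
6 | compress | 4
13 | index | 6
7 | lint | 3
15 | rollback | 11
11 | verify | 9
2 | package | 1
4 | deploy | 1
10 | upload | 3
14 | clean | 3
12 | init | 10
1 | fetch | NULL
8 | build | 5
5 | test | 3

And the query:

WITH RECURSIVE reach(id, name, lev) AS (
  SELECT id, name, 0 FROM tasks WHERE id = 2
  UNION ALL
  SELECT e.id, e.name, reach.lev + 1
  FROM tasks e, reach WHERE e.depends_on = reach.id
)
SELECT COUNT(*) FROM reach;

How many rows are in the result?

8

Base: id=2 (package) at lev 0.
Iteration 1: rows with depends_on in {2} -> tag (id 3, lev 1).
Iteration 2: rows with depends_on in {3} -> test (id 5, lev 2), lint (id 7, lev 2), upload (id 10, lev 2), clean (id 14, lev 2).
Iteration 3: rows with depends_on in {5,7,10,14} -> build (id 8, lev 3), init (id 12, lev 3).
Iteration 4: no rows with depends_on in {8,12}; recursion stops.
Total rows emitted: 8.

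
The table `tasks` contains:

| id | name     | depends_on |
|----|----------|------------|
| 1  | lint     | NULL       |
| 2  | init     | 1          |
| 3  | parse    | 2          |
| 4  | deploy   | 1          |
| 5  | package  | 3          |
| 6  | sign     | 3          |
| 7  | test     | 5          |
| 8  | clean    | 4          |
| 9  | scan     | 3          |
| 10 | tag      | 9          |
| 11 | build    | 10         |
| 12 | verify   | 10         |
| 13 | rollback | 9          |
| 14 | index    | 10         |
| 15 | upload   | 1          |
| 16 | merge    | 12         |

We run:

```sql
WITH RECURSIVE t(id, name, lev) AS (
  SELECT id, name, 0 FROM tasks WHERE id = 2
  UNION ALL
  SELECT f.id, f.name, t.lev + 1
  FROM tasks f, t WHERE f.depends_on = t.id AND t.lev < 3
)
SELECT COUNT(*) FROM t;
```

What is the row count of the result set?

Base: id=2 (init) at lev 0.
Iteration 1: rows with depends_on in {2} -> parse (id 3, lev 1).
Iteration 2: rows with depends_on in {3} -> package (id 5, lev 2), sign (id 6, lev 2), scan (id 9, lev 2).
Iteration 3: rows with depends_on in {5,6,9} -> test (id 7, lev 3), tag (id 10, lev 3), rollback (id 13, lev 3).
Iteration 4: lev < 3 fails for all current rows; recursion stops.
Total rows emitted: 8.

8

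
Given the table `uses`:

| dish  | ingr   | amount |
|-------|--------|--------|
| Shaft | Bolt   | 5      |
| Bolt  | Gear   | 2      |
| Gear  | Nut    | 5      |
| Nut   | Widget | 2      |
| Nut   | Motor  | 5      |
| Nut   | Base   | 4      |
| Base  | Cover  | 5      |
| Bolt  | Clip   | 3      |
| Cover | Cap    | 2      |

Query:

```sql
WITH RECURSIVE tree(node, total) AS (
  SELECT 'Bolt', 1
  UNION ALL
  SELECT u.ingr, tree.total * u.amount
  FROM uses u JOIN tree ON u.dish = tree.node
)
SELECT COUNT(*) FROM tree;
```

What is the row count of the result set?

9

Base: (Bolt, total=1).
Iteration 1: components of {Bolt} -> Clip = 1*3 = 3, Gear = 1*2 = 2.
Iteration 2: components of {Clip,Gear} -> Nut = 2*5 = 10.
Iteration 3: components of {Nut} -> Base = 10*4 = 40, Motor = 10*5 = 50, Widget = 10*2 = 20.
Iteration 4: components of {Base,Motor,Widget} -> Cover = 40*5 = 200.
Iteration 5: components of {Cover} -> Cap = 200*2 = 400.
Iteration 6: no further components; recursion stops.
Total rows emitted: 9.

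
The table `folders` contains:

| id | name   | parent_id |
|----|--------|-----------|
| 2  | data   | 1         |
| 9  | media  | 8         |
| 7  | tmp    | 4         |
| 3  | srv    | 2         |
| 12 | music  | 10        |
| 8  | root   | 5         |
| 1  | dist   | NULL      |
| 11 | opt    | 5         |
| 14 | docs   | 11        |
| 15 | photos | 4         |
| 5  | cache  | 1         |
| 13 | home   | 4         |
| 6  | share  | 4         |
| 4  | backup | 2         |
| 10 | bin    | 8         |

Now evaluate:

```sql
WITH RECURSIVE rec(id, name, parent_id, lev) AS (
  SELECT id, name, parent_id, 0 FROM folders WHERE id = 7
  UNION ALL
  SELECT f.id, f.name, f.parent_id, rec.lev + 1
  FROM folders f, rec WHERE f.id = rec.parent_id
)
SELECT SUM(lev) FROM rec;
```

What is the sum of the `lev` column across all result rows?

6

Base: id=7 (tmp), parent_id=4, lev 0.
Iteration 1: join on id=4 -> backup (id 4, parent_id=2, lev 1).
Iteration 2: join on id=2 -> data (id 2, parent_id=1, lev 2).
Iteration 3: join on id=1 -> dist (id 1, parent_id=NULL, lev 3).
Iteration 4: parent_id is NULL; no match; recursion stops.
SUM(lev) = 0 + 1 + 2 + 3 = 6.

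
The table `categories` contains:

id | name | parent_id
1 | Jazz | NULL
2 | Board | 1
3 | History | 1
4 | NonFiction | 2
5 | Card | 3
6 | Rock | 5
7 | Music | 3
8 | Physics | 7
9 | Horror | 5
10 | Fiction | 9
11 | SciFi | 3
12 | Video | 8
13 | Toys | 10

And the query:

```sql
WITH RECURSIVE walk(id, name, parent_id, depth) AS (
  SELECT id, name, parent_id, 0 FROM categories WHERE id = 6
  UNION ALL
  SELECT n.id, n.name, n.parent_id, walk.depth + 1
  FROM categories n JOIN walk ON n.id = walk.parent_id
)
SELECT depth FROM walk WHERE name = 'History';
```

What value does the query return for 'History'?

2

Base: id=6 (Rock), parent_id=5, depth 0.
Iteration 1: join on id=5 -> Card (id 5, parent_id=3, depth 1).
Iteration 2: join on id=3 -> History (id 3, parent_id=1, depth 2).
Iteration 3: join on id=1 -> Jazz (id 1, parent_id=NULL, depth 3).
Iteration 4: parent_id is NULL; no match; recursion stops.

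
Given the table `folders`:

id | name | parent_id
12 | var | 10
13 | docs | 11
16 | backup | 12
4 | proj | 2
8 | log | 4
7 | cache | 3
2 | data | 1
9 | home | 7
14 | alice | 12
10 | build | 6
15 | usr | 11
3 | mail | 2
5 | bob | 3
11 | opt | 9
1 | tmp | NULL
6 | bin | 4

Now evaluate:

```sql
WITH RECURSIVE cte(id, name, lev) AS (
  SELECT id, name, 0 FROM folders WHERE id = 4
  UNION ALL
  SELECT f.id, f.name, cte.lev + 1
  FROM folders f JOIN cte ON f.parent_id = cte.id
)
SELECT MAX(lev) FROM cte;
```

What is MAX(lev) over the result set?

4

Base: id=4 (proj) at lev 0.
Iteration 1: rows with parent_id in {4} -> bin (id 6, lev 1), log (id 8, lev 1).
Iteration 2: rows with parent_id in {6,8} -> build (id 10, lev 2).
Iteration 3: rows with parent_id in {10} -> var (id 12, lev 3).
Iteration 4: rows with parent_id in {12} -> alice (id 14, lev 4), backup (id 16, lev 4).
Iteration 5: no rows with parent_id in {14,16}; recursion stops.
lev values: 0, 1, 1, 2, 3, 4, 4; the maximum is 4.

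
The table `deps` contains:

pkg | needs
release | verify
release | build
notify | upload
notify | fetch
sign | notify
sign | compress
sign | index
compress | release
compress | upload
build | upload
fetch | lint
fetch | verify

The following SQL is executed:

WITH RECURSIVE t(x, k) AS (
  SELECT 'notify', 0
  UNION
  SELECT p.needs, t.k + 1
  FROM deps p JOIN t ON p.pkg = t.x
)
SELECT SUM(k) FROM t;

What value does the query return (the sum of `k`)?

6

Base: (notify, k=0).
Iteration 1: edges from {notify} -> (fetch, k=1), (upload, k=1).
Iteration 2: edges from {fetch,upload} -> (lint, k=2), (verify, k=2).
Iteration 3: no outgoing edges from {lint,verify}; recursion stops.
SUM(k) = 0 + 1 + 1 + 2 + 2 = 6.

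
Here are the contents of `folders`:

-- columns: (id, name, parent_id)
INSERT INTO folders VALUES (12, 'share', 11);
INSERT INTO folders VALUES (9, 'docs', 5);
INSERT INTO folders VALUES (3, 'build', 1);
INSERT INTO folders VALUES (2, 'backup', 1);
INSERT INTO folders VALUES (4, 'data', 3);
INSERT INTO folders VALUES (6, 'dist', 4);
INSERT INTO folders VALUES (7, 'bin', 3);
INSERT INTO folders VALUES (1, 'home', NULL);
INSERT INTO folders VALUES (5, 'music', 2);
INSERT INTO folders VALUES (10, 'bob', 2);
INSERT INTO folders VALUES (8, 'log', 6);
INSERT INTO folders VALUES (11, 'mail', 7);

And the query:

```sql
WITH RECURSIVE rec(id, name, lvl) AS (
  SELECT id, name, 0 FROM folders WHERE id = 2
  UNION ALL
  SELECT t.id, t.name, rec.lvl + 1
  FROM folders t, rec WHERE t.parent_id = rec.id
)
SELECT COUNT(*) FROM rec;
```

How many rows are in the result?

4

Base: id=2 (backup) at lvl 0.
Iteration 1: rows with parent_id in {2} -> music (id 5, lvl 1), bob (id 10, lvl 1).
Iteration 2: rows with parent_id in {5,10} -> docs (id 9, lvl 2).
Iteration 3: no rows with parent_id in {9}; recursion stops.
Total rows emitted: 4.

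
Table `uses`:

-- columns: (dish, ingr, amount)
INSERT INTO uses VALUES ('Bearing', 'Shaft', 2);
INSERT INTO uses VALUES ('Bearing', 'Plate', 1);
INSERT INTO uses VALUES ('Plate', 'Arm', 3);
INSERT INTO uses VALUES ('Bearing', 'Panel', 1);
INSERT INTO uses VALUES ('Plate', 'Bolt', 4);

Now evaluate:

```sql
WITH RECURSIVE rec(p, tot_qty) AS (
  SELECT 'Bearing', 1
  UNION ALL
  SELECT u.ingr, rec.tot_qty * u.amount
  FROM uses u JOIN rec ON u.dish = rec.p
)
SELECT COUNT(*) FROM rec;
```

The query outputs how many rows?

6

Base: (Bearing, tot_qty=1).
Iteration 1: components of {Bearing} -> Panel = 1*1 = 1, Plate = 1*1 = 1, Shaft = 1*2 = 2.
Iteration 2: components of {Panel,Plate,Shaft} -> Arm = 1*3 = 3, Bolt = 1*4 = 4.
Iteration 3: no further components; recursion stops.
Total rows emitted: 6.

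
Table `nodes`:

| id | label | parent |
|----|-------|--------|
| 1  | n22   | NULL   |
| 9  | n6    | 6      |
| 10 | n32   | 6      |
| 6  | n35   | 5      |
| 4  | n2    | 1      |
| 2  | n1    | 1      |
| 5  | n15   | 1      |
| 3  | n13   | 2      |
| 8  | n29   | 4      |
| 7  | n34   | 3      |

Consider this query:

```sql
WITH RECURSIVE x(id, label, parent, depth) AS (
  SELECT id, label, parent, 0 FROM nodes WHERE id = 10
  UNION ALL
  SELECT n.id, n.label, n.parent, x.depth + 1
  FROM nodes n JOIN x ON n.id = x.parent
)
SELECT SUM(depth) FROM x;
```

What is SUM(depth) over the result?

Base: id=10 (n32), parent=6, depth 0.
Iteration 1: join on id=6 -> n35 (id 6, parent=5, depth 1).
Iteration 2: join on id=5 -> n15 (id 5, parent=1, depth 2).
Iteration 3: join on id=1 -> n22 (id 1, parent=NULL, depth 3).
Iteration 4: parent is NULL; no match; recursion stops.
SUM(depth) = 0 + 1 + 2 + 3 = 6.

6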